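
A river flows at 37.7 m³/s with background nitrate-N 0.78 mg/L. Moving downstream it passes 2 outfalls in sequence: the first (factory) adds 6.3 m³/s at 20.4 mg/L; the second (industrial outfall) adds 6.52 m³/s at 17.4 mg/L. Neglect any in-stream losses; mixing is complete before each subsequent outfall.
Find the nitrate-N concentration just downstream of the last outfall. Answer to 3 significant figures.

5.37 mg/L

After outfall 1: Q = 37.70 + 6.300 = 44.00 m³/s; C = (37.70·0.7800 + 6.300·20.40)/44.00 = 3.589 mg/L.
After outfall 2: Q = 44.00 + 6.520 = 50.52 m³/s; C = (44.00·3.589 + 6.520·17.40)/50.52 = 5.372 mg/L.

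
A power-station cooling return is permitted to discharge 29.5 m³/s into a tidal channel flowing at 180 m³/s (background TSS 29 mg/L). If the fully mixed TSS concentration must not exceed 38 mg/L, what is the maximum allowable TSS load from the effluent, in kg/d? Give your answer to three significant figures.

Mass balance at the limit: 180.0·29.00 + 29.50·Cₑ = 209.5·38 → Cₑ = 92.92 mg/L.
Load = 29.50 m³/s × 92.92 g/m³ × 86 400 s/d = 236800 kg/d.

237000 kg/d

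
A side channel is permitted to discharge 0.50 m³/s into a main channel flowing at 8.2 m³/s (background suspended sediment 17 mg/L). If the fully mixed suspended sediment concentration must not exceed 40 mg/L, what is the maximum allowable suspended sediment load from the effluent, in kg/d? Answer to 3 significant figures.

Mass balance at the limit: 8.200·17.00 + 0.5000·Cₑ = 8.700·40 → Cₑ = 417.2 mg/L.
Load = 0.5000 m³/s × 417.2 g/m³ × 86 400 s/d = 18020 kg/d.

18000 kg/d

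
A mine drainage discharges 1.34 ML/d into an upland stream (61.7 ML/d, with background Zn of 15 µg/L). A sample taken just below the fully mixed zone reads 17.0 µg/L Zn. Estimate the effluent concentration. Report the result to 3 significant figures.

Mass balance: 61.70·15.00 + 1.340·Cₑ = 63.04·17.00
→ Cₑ = (63.04·17.00 − 61.70·15.00) / 1.340 = 109.1 µg/L.

109 µg/L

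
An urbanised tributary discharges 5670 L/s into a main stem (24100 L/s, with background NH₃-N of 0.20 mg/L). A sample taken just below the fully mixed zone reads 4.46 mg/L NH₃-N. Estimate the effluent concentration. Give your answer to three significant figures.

Mass balance: 24100·0.2000 + 5670·Cₑ = 29770·4.460
→ Cₑ = (29770·4.460 − 24100·0.2000) / 5670 = 22.57 mg/L.

22.6 mg/L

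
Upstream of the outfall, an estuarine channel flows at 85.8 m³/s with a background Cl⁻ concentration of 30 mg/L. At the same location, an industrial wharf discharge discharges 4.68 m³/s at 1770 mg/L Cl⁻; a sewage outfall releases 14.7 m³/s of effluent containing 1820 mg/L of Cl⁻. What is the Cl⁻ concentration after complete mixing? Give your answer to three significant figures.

Flow-weighted average: C = (85.80·30.00 + 4.680·1770 + 14.70·1820) / 105.2 = 37610/105.2 = 357.6 mg/L.

358 mg/L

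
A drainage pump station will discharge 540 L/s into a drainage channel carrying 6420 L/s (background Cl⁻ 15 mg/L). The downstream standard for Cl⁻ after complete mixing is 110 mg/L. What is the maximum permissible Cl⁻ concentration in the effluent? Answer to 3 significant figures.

1240 mg/L

At the limit, (Qr·Cr + Qe·Cₑ)/(Qr + Qe) = 110:
Cₑ = (6960·110 − 6420·15.00) / 540.0 = 1239 mg/L.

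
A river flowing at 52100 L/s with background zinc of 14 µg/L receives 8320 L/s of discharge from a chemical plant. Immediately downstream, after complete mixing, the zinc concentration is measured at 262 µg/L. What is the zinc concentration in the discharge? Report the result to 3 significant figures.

Mass balance: 52100·14.00 + 8320·Cₑ = 60420·262.0
→ Cₑ = (60420·262.0 − 52100·14.00) / 8320 = 1815 µg/L.

1810 µg/L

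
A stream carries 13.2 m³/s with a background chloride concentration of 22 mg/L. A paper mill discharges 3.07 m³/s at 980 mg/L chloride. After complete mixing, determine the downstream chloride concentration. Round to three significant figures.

203 mg/L

Conservation of mass: C = (13.20·22.00 + 3.070·980.0) / 16.27 = 3299/16.27 = 202.8 mg/L.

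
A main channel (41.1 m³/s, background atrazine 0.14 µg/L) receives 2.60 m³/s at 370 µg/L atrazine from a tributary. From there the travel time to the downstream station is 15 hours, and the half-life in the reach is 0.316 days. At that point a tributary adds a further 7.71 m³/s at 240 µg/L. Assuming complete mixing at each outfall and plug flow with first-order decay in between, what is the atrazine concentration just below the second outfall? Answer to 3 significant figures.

40.8 µg/L

Conservation of mass: C = (41.10·0.1400 + 2.600·370.0) / 43.70 = 967.8/43.70 = 22.15 µg/L; combined flow 43.70 m³/s.
Half-life 0.316 d → k = ln 2 / 0.316 = 2.194 d⁻¹.
After decay, C = 22.15 × e^(−kt) = 22.15 × 0.2539 = 5.622 µg/L.
At the second outfall, C = (43.70·5.622 + 7.710·240.0) / (43.70 + 7.710) = 40.77 µg/L.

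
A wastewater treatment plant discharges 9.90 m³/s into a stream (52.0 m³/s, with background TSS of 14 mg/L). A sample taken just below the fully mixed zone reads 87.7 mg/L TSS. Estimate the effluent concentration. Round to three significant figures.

Mass balance: 52.00·14.00 + 9.900·Cₑ = 61.90·87.70
→ Cₑ = (61.90·87.70 − 52.00·14.00) / 9.900 = 474.8 mg/L.

475 mg/L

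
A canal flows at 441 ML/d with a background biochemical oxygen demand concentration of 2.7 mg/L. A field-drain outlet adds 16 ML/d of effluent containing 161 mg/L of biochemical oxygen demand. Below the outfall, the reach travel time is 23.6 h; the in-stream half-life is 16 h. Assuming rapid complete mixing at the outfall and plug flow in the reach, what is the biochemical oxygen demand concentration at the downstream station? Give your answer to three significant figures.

Conservation of mass: C = (441.0·2.700 + 16.00·161.0) / 457.0 = 3767/457.0 = 8.242 mg/L.
Half-life 16 h → k = ln 2 / 16 = 0.04332 h⁻¹ = 1.040 d⁻¹.
Applying C = C₀e^(−kt): 8.242 × 0.3597 = 2.965 mg/L.

2.97 mg/L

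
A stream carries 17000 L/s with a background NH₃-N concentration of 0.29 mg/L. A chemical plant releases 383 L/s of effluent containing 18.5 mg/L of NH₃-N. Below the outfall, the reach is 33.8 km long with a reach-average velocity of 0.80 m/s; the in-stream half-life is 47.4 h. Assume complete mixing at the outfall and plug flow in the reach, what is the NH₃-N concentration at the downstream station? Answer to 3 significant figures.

0.582 mg/L

After mixing, C = (17000·0.2900 + 383.0·18.50) / 17380 = 12020/17380 = 0.6912 mg/L.
Travel time t = 33.8·1000 / 0.80 = 42250 s = 11.74 h.
Half-life 47.4 h → k = ln 2 / 47.4 = 0.01462 h⁻¹ = 0.3510 d⁻¹.
After decay, C = 0.6912 × e^(−kt) = 0.6912 × 0.8423 = 0.5822 mg/L.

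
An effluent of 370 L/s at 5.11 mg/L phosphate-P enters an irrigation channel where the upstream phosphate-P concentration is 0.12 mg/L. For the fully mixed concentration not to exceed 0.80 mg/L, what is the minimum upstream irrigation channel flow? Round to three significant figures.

Set C_mix = 0.80: (Q·0.1200 + 370.0·5.110) / (Q + 370.0) = 0.80
→ Q = 370.0·(5.110 − 0.80)/(0.80 − 0.1200) = 2345 L/s.

2350 L/s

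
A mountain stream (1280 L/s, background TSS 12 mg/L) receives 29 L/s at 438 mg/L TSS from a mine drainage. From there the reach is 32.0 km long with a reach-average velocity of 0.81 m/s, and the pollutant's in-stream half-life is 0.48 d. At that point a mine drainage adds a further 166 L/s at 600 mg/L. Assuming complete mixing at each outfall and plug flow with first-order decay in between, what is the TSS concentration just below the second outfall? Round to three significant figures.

77.4 mg/L

After mixing, C = (1280·12.00 + 29.00·438.0) / 1309 = 28060/1309 = 21.44 mg/L; combined flow 1309 L/s.
Travel time t = 32.0·1000 / 0.81 = 39510 s = 10.97 h.
Half-life 0.48 d → k = ln 2 / 0.48 = 1.444 d⁻¹.
First-order decay: C = 21.44·exp(−k·t) = 21.44·0.5167 = 11.08 mg/L.
At the second outfall, C = (1309·11.08 + 166.0·600.0) / (1309 + 166.0) = 77.36 mg/L.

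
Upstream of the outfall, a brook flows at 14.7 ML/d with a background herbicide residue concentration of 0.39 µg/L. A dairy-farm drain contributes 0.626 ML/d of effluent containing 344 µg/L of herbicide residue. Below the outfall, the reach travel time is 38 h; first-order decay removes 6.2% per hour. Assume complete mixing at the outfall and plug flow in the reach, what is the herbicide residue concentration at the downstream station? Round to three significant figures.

1.27 µg/L

Flow-weighted average: C = (14.70·0.3900 + 0.6260·344.0) / 15.33 = 221.1/15.33 = 14.42 µg/L.
6.2%/h lost → k = −ln(1 − 0.062) = 0.06401 h⁻¹.
Applying C = C₀e^(−kt): 14.42 × 0.08784 = 1.267 µg/L.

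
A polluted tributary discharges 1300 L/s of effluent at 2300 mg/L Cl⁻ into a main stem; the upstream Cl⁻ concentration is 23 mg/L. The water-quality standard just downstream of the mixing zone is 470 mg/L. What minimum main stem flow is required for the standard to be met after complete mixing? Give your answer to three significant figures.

5320 L/s

Set C_mix = 470: (Q·23.00 + 1300·2300) / (Q + 1300) = 470
→ Q = 1300·(2300 − 470)/(470 − 23.00) = 5322 L/s.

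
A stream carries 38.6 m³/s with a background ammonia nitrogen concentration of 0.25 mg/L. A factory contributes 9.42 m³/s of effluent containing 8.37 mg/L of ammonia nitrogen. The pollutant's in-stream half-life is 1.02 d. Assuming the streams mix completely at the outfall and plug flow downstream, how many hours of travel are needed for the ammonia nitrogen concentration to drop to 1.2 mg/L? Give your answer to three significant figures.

15.2 h

Conservation of mass: C = (38.60·0.2500 + 9.420·8.370) / 48.02 = 88.50/48.02 = 1.843 mg/L.
Half-life 1.02 d → k = ln 2 / 1.02 = 0.6796 d⁻¹.
1.843·exp(−k·t) = 1.2 → t = ln(1.843/1.2)/k = 54550 s = 15.15 h.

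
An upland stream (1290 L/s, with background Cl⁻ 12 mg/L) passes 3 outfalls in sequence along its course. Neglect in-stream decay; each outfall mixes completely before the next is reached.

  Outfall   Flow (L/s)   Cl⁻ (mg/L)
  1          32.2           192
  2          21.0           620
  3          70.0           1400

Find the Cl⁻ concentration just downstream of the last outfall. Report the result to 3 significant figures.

Below outfall 1: Q → 1322 L/s, C = (1290·12.00 + 32.20·192.0)/1322 = 16.38 mg/L.
Below outfall 2: Q → 1343 L/s, C = (1322·16.38 + 21.00·620.0)/1343 = 25.82 mg/L.
Below outfall 3: Q → 1413 L/s, C = (1343·25.82 + 70.00·1400)/1413 = 93.89 mg/L.

93.9 mg/L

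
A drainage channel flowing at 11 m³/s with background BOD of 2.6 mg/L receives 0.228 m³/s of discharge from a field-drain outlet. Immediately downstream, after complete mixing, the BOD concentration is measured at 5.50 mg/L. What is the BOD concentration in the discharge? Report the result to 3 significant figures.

Mass balance: 11.00·2.600 + 0.2280·Cₑ = 11.23·5.500
→ Cₑ = (11.23·5.500 − 11.00·2.600) / 0.2280 = 145.4 mg/L.

145 mg/L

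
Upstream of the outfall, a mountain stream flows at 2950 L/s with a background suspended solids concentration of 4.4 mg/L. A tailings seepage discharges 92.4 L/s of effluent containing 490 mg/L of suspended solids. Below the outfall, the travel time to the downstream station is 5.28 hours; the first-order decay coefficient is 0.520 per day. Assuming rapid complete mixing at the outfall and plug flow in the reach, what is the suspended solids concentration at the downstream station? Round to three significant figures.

Mixed concentration C = ΣQC/ΣQ = (2950·4.400 + 92.40·490.0) / 3042 = 58260/3042 = 19.15 mg/L.
Decay over the reach: 19.15·exp(−kt) = 19.15·0.8919 = 17.08 mg/L.

17.1 mg/L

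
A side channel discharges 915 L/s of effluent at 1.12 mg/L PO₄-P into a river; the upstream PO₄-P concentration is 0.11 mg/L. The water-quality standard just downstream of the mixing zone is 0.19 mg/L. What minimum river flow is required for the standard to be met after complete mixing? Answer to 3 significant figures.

10600 L/s

Set C_mix = 0.19: (Q·0.1100 + 915.0·1.120) / (Q + 915.0) = 0.19
→ Q = 915.0·(1.120 − 0.19)/(0.19 − 0.1100) = 10640 L/s.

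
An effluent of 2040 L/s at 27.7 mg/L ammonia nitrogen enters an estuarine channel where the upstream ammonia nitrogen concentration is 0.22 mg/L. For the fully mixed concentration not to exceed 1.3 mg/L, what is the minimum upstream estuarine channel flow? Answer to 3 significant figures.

49900 L/s

Set C_mix = 1.3: (Q·0.2200 + 2040·27.70) / (Q + 2040) = 1.3
→ Q = 2040·(27.70 − 1.3)/(1.3 − 0.2200) = 49870 L/s.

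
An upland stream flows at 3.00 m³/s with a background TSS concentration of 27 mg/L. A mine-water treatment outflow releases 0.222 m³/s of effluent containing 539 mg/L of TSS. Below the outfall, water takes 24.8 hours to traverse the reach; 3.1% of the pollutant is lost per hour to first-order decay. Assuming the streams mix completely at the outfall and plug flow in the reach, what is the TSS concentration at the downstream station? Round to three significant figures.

28.5 mg/L

Mass balance: C = (3.000·27.00 + 0.2220·539.0) / 3.222 = 200.7/3.222 = 62.28 mg/L.
3.1%/h lost → k = −ln(1 − 0.031) = 0.03149 h⁻¹.
After decay, C = 62.28 × e^(−kt) = 62.28 × 0.4580 = 28.52 mg/L.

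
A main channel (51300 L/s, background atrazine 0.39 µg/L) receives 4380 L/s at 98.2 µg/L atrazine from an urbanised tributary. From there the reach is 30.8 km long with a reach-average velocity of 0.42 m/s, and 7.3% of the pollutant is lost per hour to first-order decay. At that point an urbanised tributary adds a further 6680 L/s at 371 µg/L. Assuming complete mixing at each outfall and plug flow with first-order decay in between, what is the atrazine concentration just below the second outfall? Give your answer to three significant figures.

41.3 µg/L

Mass balance: C = (51300·0.3900 + 4380·98.20) / 55680 = 450100/55680 = 8.084 µg/L; combined flow 55680 L/s.
Travel time t = 30.8·1000 / 0.42 = 73330 s = 20.37 h.
7.3%/h lost → k = −ln(1 − 0.073) = 0.07580 h⁻¹.
Applying C = C₀e^(−kt): 8.084 × 0.2135 = 1.726 µg/L.
At the second outfall, C = (55680·1.726 + 6680·371.0) / (55680 + 6680) = 41.28 µg/L.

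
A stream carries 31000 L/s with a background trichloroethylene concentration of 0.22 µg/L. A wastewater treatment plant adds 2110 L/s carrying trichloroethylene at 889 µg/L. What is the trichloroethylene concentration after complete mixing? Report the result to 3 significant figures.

Mixed concentration C = ΣQC/ΣQ = (31000·0.2200 + 2110·889.0) / 33110 = 1883000/33110 = 56.86 µg/L.

56.9 µg/L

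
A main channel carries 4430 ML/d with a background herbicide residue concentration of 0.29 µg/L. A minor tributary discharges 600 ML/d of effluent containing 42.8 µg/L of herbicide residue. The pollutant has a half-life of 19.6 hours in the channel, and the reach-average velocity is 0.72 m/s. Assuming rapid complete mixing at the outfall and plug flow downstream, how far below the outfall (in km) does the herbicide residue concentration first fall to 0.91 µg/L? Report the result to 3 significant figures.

130 km

Conservation of mass: C = (4430·0.2900 + 600.0·42.80) / 5030 = 26960/5030 = 5.361 µg/L.
Half-life 19.6 h → k = ln 2 / 19.6 = 0.03536 h⁻¹ = 0.8488 d⁻¹.
Set 5.361·exp(−k·t) = 0.91 → t = ln(5.361/0.91)/k = 180500 s = 50.15 h.
Distance = v·t = 0.72·180500 = 130000 m = 130.0 km.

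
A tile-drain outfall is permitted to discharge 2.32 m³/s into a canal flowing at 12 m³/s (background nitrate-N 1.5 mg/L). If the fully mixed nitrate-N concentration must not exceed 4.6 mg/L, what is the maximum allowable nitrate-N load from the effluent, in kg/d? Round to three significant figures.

Mass balance at the limit: 12.00·1.500 + 2.320·Cₑ = 14.32·4.6 → Cₑ = 20.63 mg/L.
Load = 2.320 m³/s × 20.63 g/m³ × 86 400 s/d = 4136 kg/d.

4140 kg/d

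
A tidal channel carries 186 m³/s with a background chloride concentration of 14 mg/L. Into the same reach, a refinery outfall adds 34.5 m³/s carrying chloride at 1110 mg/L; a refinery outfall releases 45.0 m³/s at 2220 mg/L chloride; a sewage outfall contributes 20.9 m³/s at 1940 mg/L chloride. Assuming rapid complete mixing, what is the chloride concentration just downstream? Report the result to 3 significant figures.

633 mg/L

Flow-weighted average: C = (186.0·14.00 + 34.50·1110 + 45.00·2220 + 20.90·1940) / 286.4 = 181300/286.4 = 633.2 mg/L.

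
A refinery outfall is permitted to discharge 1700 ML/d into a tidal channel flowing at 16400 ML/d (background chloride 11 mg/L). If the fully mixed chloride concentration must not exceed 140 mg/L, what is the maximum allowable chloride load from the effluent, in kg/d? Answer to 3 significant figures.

2350000 kg/d

Mass balance at the limit: 16400·11.00 + 1700·Cₑ = 18100·140 → Cₑ = 1384 mg/L.
1700 ML/d = 19.68 m³/s. Load = 19.68 m³/s × 1384 g/m³ × 86 400 s/d = 2354000 kg/d.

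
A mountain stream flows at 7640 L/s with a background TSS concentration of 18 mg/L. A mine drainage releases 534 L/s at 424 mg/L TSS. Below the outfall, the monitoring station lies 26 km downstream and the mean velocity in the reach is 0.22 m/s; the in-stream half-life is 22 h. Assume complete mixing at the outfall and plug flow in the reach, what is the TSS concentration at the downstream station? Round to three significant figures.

Mixed concentration C = ΣQC/ΣQ = (7640·18.00 + 534.0·424.0) / 8174 = 363900/8174 = 44.52 mg/L.
Travel time t = 26·1000 / 0.22 = 118200 s = 32.83 h.
Half-life 22 h → k = ln 2 / 22 = 0.03151 h⁻¹ = 0.7562 d⁻¹.
First-order decay: C = 44.52·exp(−k·t) = 44.52·0.3555 = 15.83 mg/L.

15.8 mg/L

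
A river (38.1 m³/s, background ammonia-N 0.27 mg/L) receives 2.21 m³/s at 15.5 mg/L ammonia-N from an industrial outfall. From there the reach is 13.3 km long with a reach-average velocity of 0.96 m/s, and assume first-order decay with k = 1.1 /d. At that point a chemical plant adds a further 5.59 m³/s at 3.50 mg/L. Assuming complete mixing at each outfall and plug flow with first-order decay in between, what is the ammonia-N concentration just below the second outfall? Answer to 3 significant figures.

Conservation of mass: C = (38.10·0.2700 + 2.210·15.50) / 40.31 = 44.54/40.31 = 1.105 mg/L; combined flow 40.31 m³/s.
Travel time t = 13.3·1000 / 0.96 = 13850 s = 3.848 h.
After decay, C = 1.105 × e^(−kt) = 1.105 × 0.8383 = 0.9263 mg/L.
At the second outfall, C = (40.31·0.9263 + 5.590·3.500) / (40.31 + 5.590) = 1.240 mg/L.

1.24 mg/L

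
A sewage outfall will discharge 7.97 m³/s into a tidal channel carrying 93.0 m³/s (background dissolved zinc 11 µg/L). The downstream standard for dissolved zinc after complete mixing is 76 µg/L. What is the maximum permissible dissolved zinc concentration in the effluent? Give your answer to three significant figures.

At the limit, (Qr·Cr + Qe·Cₑ)/(Qr + Qe) = 76:
Cₑ = (101.0·76 − 93.00·11.00) / 7.970 = 834.5 µg/L.

834 µg/L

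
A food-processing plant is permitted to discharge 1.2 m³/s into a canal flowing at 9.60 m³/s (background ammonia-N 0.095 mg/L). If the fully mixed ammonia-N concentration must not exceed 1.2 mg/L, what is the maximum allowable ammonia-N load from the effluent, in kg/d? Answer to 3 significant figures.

Mass balance at the limit: 9.600·0.09500 + 1.200·Cₑ = 10.80·1.2 → Cₑ = 10.04 mg/L.
Load = 1.200 m³/s × 10.04 g/m³ × 86 400 s/d = 1041 kg/d.

1040 kg/d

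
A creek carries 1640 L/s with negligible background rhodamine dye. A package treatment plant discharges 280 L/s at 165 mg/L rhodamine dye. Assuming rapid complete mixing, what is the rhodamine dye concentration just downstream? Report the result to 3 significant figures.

Flow-weighted average: C = (1640·0 + 280.0·165.0) / 1920 = 46200/1920 = 24.06 mg/L.

24.1 mg/L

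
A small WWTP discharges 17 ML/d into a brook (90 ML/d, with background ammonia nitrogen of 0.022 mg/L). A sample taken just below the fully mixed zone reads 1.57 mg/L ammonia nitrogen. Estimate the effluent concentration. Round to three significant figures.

9.77 mg/L

Mass balance: 90.00·0.02200 + 17.00·Cₑ = 107.0·1.570
→ Cₑ = (107.0·1.570 − 90.00·0.02200) / 17.00 = 9.765 mg/L.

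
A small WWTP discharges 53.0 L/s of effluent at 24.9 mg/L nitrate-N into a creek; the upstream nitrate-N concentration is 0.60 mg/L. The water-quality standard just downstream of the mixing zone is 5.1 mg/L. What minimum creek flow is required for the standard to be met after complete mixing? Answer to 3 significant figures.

233 L/s

Set C_mix = 5.1: (Q·0.6000 + 53.00·24.90) / (Q + 53.00) = 5.1
→ Q = 53.00·(24.90 − 5.1)/(5.1 − 0.6000) = 233.2 L/s.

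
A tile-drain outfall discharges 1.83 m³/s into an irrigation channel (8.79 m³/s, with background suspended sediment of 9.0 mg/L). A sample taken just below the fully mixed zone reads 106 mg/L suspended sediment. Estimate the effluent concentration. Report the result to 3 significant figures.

Mass balance: 8.790·9.000 + 1.830·Cₑ = 10.62·106.0
→ Cₑ = (10.62·106.0 − 8.790·9.000) / 1.830 = 571.9 mg/L.

572 mg/L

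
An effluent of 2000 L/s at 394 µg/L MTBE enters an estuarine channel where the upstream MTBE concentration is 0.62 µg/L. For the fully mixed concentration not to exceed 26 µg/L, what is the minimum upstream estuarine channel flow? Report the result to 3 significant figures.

29000 L/s

Set C_mix = 26: (Q·0.6200 + 2000·394.0) / (Q + 2000) = 26
→ Q = 2000·(394.0 − 26)/(26 − 0.6200) = 29000 L/s.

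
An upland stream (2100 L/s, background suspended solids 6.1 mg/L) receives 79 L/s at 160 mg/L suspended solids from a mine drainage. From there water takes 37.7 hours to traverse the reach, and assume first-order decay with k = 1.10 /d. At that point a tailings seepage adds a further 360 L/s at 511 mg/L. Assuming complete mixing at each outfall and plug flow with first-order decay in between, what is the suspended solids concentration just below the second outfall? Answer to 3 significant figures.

Mixed concentration C = ΣQC/ΣQ = (2100·6.100 + 79.00·160.0) / 2179 = 25450/2179 = 11.68 mg/L; combined flow 2179 L/s.
After decay, C = 11.68 × e^(−kt) = 11.68 × 0.1777 = 2.075 mg/L.
Second outfall: C = (2179·2.075 + 360.0·511.0)/2539 = 74.23 mg/L.

74.2 mg/L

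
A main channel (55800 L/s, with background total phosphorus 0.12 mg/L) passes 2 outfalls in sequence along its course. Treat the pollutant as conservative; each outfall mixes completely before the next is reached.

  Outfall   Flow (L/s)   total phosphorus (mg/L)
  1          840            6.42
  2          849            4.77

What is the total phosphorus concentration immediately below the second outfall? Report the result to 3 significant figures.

0.281 mg/L

Below outfall 1: Q → 56640 L/s, C = (55800·0.1200 + 840.0·6.420)/56640 = 0.2134 mg/L.
Below outfall 2: Q → 57490 L/s, C = (56640·0.2134 + 849.0·4.770)/57490 = 0.2807 mg/L.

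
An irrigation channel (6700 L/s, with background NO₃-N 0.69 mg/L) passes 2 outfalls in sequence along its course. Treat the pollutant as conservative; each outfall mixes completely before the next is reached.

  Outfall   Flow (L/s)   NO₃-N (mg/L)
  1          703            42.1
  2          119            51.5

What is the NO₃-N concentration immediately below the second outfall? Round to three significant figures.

5.36 mg/L

Below outfall 1: Q → 7403 L/s, C = (6700·0.6900 + 703.0·42.10)/7403 = 4.622 mg/L.
Below outfall 2: Q → 7522 L/s, C = (7403·4.622 + 119.0·51.50)/7522 = 5.364 mg/L.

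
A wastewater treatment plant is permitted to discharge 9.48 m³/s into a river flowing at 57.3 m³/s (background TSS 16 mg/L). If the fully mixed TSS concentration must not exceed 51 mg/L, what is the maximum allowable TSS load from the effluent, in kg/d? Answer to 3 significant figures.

Mass balance at the limit: 57.30·16.00 + 9.480·Cₑ = 66.78·51 → Cₑ = 262.6 mg/L.
Load = 9.480 m³/s × 262.6 g/m³ × 86 400 s/d = 215000 kg/d.

215000 kg/d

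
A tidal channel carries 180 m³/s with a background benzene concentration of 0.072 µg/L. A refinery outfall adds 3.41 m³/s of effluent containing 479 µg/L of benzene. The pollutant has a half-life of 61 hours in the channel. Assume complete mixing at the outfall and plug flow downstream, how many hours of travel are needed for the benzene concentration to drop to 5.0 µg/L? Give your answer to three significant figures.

51.5 h

After mixing, C = (180.0·0.07200 + 3.410·479.0) / 183.4 = 1646/183.4 = 8.976 µg/L.
Half-life 61 h → k = ln 2 / 61 = 0.01136 h⁻¹ = 0.2727 d⁻¹.
8.976·exp(−k·t) = 5.0 → t = ln(8.976/5.0)/k = 185400 s = 51.50 h.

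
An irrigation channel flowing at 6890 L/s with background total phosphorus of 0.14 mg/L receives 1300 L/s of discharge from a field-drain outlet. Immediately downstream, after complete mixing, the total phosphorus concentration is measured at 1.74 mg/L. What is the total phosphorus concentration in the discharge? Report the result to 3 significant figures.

10.2 mg/L

Mass balance: 6890·0.1400 + 1300·Cₑ = 8190·1.740
→ Cₑ = (8190·1.740 − 6890·0.1400) / 1300 = 10.22 mg/L.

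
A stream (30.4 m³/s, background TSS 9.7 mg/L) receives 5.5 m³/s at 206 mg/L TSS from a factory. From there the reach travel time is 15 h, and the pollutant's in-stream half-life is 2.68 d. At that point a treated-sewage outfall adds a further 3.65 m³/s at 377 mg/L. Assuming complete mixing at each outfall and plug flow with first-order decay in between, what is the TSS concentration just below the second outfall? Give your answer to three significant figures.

Mass balance: C = (30.40·9.700 + 5.500·206.0) / 35.90 = 1428/35.90 = 39.77 mg/L; combined flow 35.90 m³/s.
Half-life 2.68 d → k = ln 2 / 2.68 = 0.2586 d⁻¹.
Decay over the reach: 39.77·exp(−kt) = 39.77·0.8507 = 33.84 mg/L.
At the second outfall, C = (35.90·33.84 + 3.650·377.0) / (35.90 + 3.650) = 65.51 mg/L.

65.5 mg/L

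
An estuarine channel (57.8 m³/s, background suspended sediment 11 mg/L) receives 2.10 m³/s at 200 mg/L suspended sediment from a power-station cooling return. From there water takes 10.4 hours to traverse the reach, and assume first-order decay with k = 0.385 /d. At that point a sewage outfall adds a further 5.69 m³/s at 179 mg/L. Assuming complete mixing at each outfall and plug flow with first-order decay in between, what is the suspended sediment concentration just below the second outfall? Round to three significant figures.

29.2 mg/L

After mixing, C = (57.80·11.00 + 2.100·200.0) / 59.90 = 1056/59.90 = 17.63 mg/L; combined flow 59.90 m³/s.
After decay, C = 17.63 × e^(−kt) = 17.63 × 0.8463 = 14.92 mg/L.
Second outfall: C = (59.90·14.92 + 5.690·179.0)/65.59 = 29.15 mg/L.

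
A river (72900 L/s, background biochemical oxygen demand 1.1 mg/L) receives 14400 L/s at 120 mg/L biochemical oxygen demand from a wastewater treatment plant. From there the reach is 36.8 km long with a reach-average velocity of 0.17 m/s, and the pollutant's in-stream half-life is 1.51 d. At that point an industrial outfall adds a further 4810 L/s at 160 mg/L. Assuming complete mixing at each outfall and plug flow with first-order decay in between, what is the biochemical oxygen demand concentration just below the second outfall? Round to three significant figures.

14.6 mg/L

Mass balance: C = (72900·1.100 + 14400·120.0) / 87300 = 1808000/87300 = 20.71 mg/L; combined flow 87300 L/s.
Travel time t = 36.8·1000 / 0.17 = 216500 s = 60.13 h.
Half-life 1.51 d → k = ln 2 / 1.51 = 0.4590 d⁻¹.
After decay, C = 20.71 × e^(−kt) = 20.71 × 0.3166 = 6.558 mg/L.
At the second outfall, C = (87300·6.558 + 4810·160.0) / (87300 + 4810) = 14.57 mg/L.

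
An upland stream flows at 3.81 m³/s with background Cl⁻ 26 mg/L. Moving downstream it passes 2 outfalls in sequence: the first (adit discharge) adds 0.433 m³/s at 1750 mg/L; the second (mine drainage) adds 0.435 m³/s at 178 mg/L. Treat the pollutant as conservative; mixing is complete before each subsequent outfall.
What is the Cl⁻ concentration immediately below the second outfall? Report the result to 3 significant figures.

Outfall 1: combined Q = 4.243 m³/s; C = (3.810·26.00 + 0.4330·1750)/4.243 = 201.9 mg/L.
Outfall 2: combined Q = 4.678 m³/s; C = (4.243·201.9 + 0.4350·178.0)/4.678 = 199.7 mg/L.

200 mg/L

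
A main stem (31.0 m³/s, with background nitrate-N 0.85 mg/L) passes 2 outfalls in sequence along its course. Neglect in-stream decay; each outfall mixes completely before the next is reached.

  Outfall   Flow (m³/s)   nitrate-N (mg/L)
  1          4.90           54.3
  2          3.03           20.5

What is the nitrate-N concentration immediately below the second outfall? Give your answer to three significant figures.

9.11 mg/L

Below outfall 1: Q → 35.90 m³/s, C = (31.00·0.8500 + 4.900·54.30)/35.90 = 8.145 mg/L.
Below outfall 2: Q → 38.93 m³/s, C = (35.90·8.145 + 3.030·20.50)/38.93 = 9.107 mg/L.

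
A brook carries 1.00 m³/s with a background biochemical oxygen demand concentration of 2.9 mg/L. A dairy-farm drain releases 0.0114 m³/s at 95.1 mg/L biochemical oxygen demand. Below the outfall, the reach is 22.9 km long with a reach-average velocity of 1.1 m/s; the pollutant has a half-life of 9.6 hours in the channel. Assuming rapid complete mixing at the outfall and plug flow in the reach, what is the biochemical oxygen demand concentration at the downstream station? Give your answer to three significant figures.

Conservation of mass: C = (1.000·2.900 + 0.01140·95.10) / 1.011 = 3.984/1.011 = 3.939 mg/L.
Travel time t = 22.9·1000 / 1.1 = 20820 s = 5.783 h.
Half-life 9.6 h → k = ln 2 / 9.6 = 0.07220 h⁻¹ = 1.733 d⁻¹.
First-order decay: C = 3.939·exp(−k·t) = 3.939·0.6587 = 2.595 mg/L.

2.59 mg/L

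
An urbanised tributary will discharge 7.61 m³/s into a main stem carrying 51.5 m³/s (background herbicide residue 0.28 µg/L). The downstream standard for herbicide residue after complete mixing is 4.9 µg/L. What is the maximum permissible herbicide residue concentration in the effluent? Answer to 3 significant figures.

36.2 µg/L

At the limit, (Qr·Cr + Qe·Cₑ)/(Qr + Qe) = 4.9:
Cₑ = (59.11·4.9 − 51.50·0.2800) / 7.610 = 36.17 µg/L.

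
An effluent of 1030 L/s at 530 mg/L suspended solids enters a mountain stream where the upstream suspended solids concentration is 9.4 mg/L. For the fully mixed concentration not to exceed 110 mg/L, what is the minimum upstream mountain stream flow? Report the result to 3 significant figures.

4300 L/s

Set C_mix = 110: (Q·9.400 + 1030·530.0) / (Q + 1030) = 110
→ Q = 1030·(530.0 − 110)/(110 − 9.400) = 4300 L/s.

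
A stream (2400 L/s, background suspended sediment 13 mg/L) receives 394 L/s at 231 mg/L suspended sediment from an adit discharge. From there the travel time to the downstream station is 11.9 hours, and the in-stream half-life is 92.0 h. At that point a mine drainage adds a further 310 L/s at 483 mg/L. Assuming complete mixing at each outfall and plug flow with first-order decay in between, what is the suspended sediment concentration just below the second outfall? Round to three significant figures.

84.2 mg/L

Conservation of mass: C = (2400·13.00 + 394.0·231.0) / 2794 = 122200/2794 = 43.74 mg/L; combined flow 2794 L/s.
Half-life 92.0 h → k = ln 2 / 92.0 = 0.007534 h⁻¹ = 0.1808 d⁻¹.
First-order decay: C = 43.74·exp(−k·t) = 43.74·0.9142 = 39.99 mg/L.
Second outfall: C = (2794·39.99 + 310.0·483.0)/3104 = 84.23 mg/L.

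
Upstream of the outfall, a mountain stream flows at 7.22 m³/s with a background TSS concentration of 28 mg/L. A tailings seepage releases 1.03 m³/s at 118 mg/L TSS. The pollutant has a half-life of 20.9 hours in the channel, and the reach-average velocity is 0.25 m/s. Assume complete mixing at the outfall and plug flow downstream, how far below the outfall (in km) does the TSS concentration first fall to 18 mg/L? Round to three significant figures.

21.1 km

Flow-weighted average: C = (7.220·28.00 + 1.030·118.0) / 8.250 = 323.7/8.250 = 39.24 mg/L.
Half-life 20.9 h → k = ln 2 / 20.9 = 0.03316 h⁻¹ = 0.7960 d⁻¹.
Set 39.24·exp(−k·t) = 18 → t = ln(39.24/18)/k = 84580 s = 23.50 h.
Distance = v·t = 0.25·84580 = 21150 m = 21.15 km.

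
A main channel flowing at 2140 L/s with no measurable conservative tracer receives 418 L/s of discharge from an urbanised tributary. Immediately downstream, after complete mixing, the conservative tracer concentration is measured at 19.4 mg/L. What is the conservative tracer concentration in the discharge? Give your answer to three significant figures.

Mass balance: 2140·0 + 418.0·Cₑ = 2558·19.40
→ Cₑ = (2558·19.40 − 2140·0) / 418.0 = 118.7 mg/L.

119 mg/L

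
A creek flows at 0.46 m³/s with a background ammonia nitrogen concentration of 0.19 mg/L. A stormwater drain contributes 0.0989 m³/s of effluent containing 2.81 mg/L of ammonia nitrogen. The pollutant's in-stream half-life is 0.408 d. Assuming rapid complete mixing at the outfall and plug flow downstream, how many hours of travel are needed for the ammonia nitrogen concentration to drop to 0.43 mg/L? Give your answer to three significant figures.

5.92 h

Mass balance: C = (0.4600·0.1900 + 0.09890·2.810) / 0.5589 = 0.3653/0.5589 = 0.6536 mg/L.
Half-life 0.408 d → k = ln 2 / 0.408 = 1.699 d⁻¹.
0.6536·exp(−k·t) = 0.43 → t = ln(0.6536/0.43)/k = 21300 s = 5.916 h.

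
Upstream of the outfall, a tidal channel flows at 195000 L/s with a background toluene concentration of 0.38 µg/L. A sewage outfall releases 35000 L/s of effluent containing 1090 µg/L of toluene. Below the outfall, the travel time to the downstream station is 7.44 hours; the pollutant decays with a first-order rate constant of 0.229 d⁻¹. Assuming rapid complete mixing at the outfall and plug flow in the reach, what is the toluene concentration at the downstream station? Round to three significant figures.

After mixing, C = (195000·0.3800 + 35000·1090) / 230000 = 38220000/230000 = 166.2 µg/L.
Applying C = C₀e^(−kt): 166.2 × 0.9315 = 154.8 µg/L.

155 µg/L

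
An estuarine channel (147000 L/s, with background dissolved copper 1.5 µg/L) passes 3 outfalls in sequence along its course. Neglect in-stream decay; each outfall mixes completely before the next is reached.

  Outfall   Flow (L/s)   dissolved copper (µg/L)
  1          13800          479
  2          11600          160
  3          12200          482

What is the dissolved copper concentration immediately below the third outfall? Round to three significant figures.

78.9 µg/L

After outfall 1: Q = 147000 + 13800 = 160800 L/s; C = (147000·1.500 + 13800·479.0)/160800 = 42.48 µg/L.
After outfall 2: Q = 160800 + 11600 = 172400 L/s; C = (160800·42.48 + 11600·160.0)/172400 = 50.39 µg/L.
After outfall 3: Q = 172400 + 12200 = 184600 L/s; C = (172400·50.39 + 12200·482.0)/184600 = 78.91 µg/L.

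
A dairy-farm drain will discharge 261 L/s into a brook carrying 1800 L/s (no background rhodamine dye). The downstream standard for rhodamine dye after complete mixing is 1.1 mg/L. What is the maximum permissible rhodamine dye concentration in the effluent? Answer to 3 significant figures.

8.69 mg/L

At the limit, (Qr·Cr + Qe·Cₑ)/(Qr + Qe) = 1.1:
Cₑ = (2061·1.1 − 1800·0) / 261.0 = 8.686 mg/L.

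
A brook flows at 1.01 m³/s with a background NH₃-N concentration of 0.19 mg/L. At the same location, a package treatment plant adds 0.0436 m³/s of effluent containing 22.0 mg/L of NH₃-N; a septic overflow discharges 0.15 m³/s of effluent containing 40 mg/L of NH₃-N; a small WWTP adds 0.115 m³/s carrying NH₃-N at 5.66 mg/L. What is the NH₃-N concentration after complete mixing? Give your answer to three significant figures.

5.92 mg/L

After mixing, C = (1.010·0.1900 + 0.04360·22.00 + 0.1500·40.00 + 0.1150·5.660) / 1.319 = 7.802/1.319 = 5.917 mg/L.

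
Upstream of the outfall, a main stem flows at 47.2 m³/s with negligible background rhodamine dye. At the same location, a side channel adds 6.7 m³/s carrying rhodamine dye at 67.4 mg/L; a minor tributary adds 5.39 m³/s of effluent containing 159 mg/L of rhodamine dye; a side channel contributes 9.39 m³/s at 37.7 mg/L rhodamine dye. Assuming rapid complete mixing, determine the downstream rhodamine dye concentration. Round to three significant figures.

After mixing, C = (47.20·0 + 6.700·67.40 + 5.390·159.0 + 9.390·37.70) / 68.68 = 1663/68.68 = 24.21 mg/L.

24.2 mg/L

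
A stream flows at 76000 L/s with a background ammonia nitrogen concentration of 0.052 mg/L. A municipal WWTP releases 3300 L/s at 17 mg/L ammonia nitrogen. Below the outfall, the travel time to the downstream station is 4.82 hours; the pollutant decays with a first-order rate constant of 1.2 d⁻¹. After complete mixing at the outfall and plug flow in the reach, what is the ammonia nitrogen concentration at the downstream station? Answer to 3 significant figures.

0.595 mg/L

Conservation of mass: C = (76000·0.05200 + 3300·17.00) / 79300 = 60050/79300 = 0.7573 mg/L.
First-order decay: C = 0.7573·exp(−k·t) = 0.7573·0.7858 = 0.5951 mg/L.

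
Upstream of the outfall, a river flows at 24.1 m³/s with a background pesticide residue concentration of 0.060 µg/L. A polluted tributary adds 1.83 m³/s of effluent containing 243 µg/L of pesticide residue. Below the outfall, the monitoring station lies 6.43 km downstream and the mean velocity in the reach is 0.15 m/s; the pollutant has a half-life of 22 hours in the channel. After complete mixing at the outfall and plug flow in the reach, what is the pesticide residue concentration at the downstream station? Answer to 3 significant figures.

After mixing, C = (24.10·0.06000 + 1.830·243.0) / 25.93 = 446.1/25.93 = 17.21 µg/L.
Travel time t = 6.43·1000 / 0.15 = 42870 s = 11.91 h.
Half-life 22 h → k = ln 2 / 22 = 0.03151 h⁻¹ = 0.7562 d⁻¹.
Decay over the reach: 17.21·exp(−kt) = 17.21·0.6872 = 11.82 µg/L.

11.8 µg/L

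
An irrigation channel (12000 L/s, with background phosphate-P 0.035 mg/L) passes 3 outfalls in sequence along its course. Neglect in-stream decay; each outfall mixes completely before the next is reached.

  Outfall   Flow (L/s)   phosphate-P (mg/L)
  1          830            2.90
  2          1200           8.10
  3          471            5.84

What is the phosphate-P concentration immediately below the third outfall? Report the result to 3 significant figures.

1.05 mg/L

After outfall 1: Q = 12000 + 830.0 = 12830 L/s; C = (12000·0.03500 + 830.0·2.900)/12830 = 0.2203 mg/L.
After outfall 2: Q = 12830 + 1200 = 14030 L/s; C = (12830·0.2203 + 1200·8.100)/14030 = 0.8943 mg/L.
After outfall 3: Q = 14030 + 471.0 = 14500 L/s; C = (14030·0.8943 + 471.0·5.840)/14500 = 1.055 mg/L.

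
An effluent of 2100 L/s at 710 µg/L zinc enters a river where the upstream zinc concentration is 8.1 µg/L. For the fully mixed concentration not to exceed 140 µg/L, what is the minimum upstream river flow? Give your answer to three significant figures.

Set C_mix = 140: (Q·8.100 + 2100·710.0) / (Q + 2100) = 140
→ Q = 2100·(710.0 − 140)/(140 − 8.100) = 9075 L/s.

9080 L/s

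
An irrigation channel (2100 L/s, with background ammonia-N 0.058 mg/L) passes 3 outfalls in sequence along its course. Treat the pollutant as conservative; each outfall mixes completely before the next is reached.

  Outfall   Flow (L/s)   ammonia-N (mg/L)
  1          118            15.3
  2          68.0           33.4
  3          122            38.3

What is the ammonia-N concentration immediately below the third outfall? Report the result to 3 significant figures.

Below outfall 1: Q → 2218 L/s, C = (2100·0.05800 + 118.0·15.30)/2218 = 0.8689 mg/L.
Below outfall 2: Q → 2286 L/s, C = (2218·0.8689 + 68.00·33.40)/2286 = 1.837 mg/L.
Below outfall 3: Q → 2408 L/s, C = (2286·1.837 + 122.0·38.30)/2408 = 3.684 mg/L.

3.68 mg/L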